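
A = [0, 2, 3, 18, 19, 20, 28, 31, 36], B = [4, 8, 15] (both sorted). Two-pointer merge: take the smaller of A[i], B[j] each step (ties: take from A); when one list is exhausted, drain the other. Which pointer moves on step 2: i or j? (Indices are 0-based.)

[i=0,j=0] A[i]=0<=B[j]=4 take 0 → i++
[i=1,j=0] A[i]=2<=B[j]=4 take 2 → i++

i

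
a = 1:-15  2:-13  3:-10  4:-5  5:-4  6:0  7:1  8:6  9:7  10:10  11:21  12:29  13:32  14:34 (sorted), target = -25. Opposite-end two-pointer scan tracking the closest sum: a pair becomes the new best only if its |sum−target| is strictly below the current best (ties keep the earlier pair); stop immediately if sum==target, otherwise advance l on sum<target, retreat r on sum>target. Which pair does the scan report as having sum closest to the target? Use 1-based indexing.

l=1 r=14: -15+34=19 d=44 *, r--
l=1 r=13: -15+32=17 d=42 *, r--
l=1 r=12: -15+29=14 d=39 *, r--
l=1 r=11: -15+21=6 d=31 *, r--
l=1 r=10: -15+10=-5 d=20 *, r--
l=1 r=9: -15+7=-8 d=17 *, r--
l=1 r=8: -15+6=-9 d=16 *, r--
l=1 r=7: -15+1=-14 d=11 *, r--
l=1 r=6: -15+0=-15 d=10 *, r--
l=1 r=5: -15+-4=-19 d=6 *, r--
l=1 r=4: -15+-5=-20 d=5 *, r--
l=1 r=3: -15+-10=-25 d=0 *, stop

pair (-15, -10) with sum -25 (|Δ|=0)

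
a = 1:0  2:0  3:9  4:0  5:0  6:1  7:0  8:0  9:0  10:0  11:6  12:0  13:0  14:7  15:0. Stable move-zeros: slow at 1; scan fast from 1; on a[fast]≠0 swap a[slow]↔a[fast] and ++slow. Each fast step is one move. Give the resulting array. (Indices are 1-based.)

(s=1,f=1) a[fast]=0 → fast++
(s=1,f=2) a[fast]=0 → fast++
(s=1,f=3) a[fast]=9≠0 swap→a[1]=9 → slow++,fast++
(s=2,f=4) a[fast]=0 → fast++
(s=2,f=5) a[fast]=0 → fast++
(s=2,f=6) a[fast]=1≠0 swap→a[2]=1 → slow++,fast++
(s=3,f=7) a[fast]=0 → fast++
(s=3,f=8) a[fast]=0 → fast++
(s=3,f=9) a[fast]=0 → fast++
(s=3,f=10) a[fast]=0 → fast++
(s=3,f=11) a[fast]=6≠0 swap→a[3]=6 → slow++,fast++
(s=4,f=12) a[fast]=0 → fast++
(s=4,f=13) a[fast]=0 → fast++
(s=4,f=14) a[fast]=7≠0 swap→a[4]=7 → slow++,fast++
(s=5,f=15) a[fast]=0 → fast++

[9, 1, 6, 7, 0, 0, 0, 0, 0, 0, 0, 0, 0, 0, 0]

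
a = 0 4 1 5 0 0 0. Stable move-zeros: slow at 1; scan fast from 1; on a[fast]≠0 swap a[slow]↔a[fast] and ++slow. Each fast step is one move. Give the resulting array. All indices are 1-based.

slow=1 fast=1: a[fast]=0, fast++
slow=1 fast=2: a[fast]=4≠0 swap→a[1]=4, slow++,fast++
slow=2 fast=3: a[fast]=1≠0 swap→a[2]=1, slow++,fast++
slow=3 fast=4: a[fast]=5≠0 swap→a[3]=5, slow++,fast++
slow=4 fast=5: a[fast]=0, fast++
slow=4 fast=6: a[fast]=0, fast++
slow=4 fast=7: a[fast]=0, fast++

[4, 1, 5, 0, 0, 0, 0]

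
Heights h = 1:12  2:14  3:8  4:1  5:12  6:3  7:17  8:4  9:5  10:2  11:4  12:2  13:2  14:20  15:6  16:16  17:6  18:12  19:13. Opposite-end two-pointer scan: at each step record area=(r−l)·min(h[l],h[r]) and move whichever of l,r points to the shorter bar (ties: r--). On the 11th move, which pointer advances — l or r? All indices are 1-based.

r

[1,19] min(12,13)*18=216 best=216 * → l++
[2,19] min(14,13)*17=221 best=221 * → r--
[2,18] min(14,12)*16=192 best=221 → r--
[2,17] min(14,6)*15=90 best=221 → r--
[2,16] min(14,16)*14=196 best=221 → l++
[3,16] min(8,16)*13=104 best=221 → l++
[4,16] min(1,16)*12=12 best=221 → l++
[5,16] min(12,16)*11=132 best=221 → l++
[6,16] min(3,16)*10=30 best=221 → l++
[7,16] min(17,16)*9=144 best=221 → r--
[7,15] min(17,6)*8=48 best=221 → r--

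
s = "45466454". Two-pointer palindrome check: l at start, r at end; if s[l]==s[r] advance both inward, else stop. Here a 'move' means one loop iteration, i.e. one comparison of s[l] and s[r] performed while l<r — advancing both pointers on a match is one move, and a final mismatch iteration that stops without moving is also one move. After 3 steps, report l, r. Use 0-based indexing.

l=0 r=7: '4'=='4', l++,r--
l=1 r=6: '5'=='5', l++,r--
l=2 r=5: '4'=='4', l++,r--

l=3, r=4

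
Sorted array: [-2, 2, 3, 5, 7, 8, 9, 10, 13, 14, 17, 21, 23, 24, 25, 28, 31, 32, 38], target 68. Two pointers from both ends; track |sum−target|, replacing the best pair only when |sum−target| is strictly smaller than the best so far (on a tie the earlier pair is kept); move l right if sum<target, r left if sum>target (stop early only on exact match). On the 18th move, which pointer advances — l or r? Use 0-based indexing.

[0,18] -2+38=36 d=32 * → l++
[1,18] 2+38=40 d=28 * → l++
[2,18] 3+38=41 d=27 * → l++
[3,18] 5+38=43 d=25 * → l++
[4,18] 7+38=45 d=23 * → l++
[5,18] 8+38=46 d=22 * → l++
[6,18] 9+38=47 d=21 * → l++
[7,18] 10+38=48 d=20 * → l++
[8,18] 13+38=51 d=17 * → l++
[9,18] 14+38=52 d=16 * → l++
[10,18] 17+38=55 d=13 * → l++
[11,18] 21+38=59 d=9 * → l++
[12,18] 23+38=61 d=7 * → l++
[13,18] 24+38=62 d=6 * → l++
[14,18] 25+38=63 d=5 * → l++
[15,18] 28+38=66 d=2 * → l++
[16,18] 31+38=69 d=1 * → r--
[16,17] 31+32=63 d=5 → l++

l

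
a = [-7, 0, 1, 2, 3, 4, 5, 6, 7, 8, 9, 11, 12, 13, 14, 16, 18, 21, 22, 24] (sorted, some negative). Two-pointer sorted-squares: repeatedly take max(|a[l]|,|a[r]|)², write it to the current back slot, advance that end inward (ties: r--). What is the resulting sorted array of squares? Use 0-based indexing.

[0, 1, 4, 9, 16, 25, 36, 49, 49, 64, 81, 121, 144, 169, 196, 256, 324, 441, 484, 576]

[0,19] |-7|<=|24| out[19]=576 → r--
[0,18] |-7|<=|22| out[18]=484 → r--
[0,17] |-7|<=|21| out[17]=441 → r--
[0,16] |-7|<=|18| out[16]=324 → r--
[0,15] |-7|<=|16| out[15]=256 → r--
[0,14] |-7|<=|14| out[14]=196 → r--
[0,13] |-7|<=|13| out[13]=169 → r--
[0,12] |-7|<=|12| out[12]=144 → r--
[0,11] |-7|<=|11| out[11]=121 → r--
[0,10] |-7|<=|9| out[10]=81 → r--
[0,9] |-7|<=|8| out[9]=64 → r--
[0,8] |-7|<=|7| out[8]=49 → r--
[0,7] |-7|>|6| out[7]=49 → l++
[1,7] |0|<=|6| out[6]=36 → r--
[1,6] |0|<=|5| out[5]=25 → r--
[1,5] |0|<=|4| out[4]=16 → r--
[1,4] |0|<=|3| out[3]=9 → r--
[1,3] |0|<=|2| out[2]=4 → r--
[1,2] |0|<=|1| out[1]=1 → r--
[1,1] |0|<=|0| out[0]=0 → r--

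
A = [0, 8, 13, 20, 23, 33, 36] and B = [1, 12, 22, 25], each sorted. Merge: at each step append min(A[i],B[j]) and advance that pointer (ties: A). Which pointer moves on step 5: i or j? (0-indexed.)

[i=0,j=0] A[i]=0<=B[j]=1 take 0 → i++
[i=1,j=0] A[i]=8>B[j]=1 take 1 → j++
[i=1,j=1] A[i]=8<=B[j]=12 take 8 → i++
[i=2,j=1] A[i]=13>B[j]=12 take 12 → j++
[i=2,j=2] A[i]=13<=B[j]=22 take 13 → i++

i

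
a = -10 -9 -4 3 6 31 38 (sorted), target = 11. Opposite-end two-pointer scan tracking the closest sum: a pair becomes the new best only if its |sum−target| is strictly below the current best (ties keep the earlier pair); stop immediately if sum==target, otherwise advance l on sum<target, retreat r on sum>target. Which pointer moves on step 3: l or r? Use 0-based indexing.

l

[0,6] -10+38=28 d=17 * → r--
[0,5] -10+31=21 d=10 * → r--
[0,4] -10+6=-4 d=15 → l++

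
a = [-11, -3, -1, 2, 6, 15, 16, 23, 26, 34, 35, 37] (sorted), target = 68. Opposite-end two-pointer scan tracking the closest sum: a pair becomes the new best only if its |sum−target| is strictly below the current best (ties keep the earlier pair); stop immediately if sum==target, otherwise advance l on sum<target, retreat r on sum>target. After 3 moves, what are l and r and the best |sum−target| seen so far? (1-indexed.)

l=1 r=12: -11+37=26 d=42 *, l++
l=2 r=12: -3+37=34 d=34 *, l++
l=3 r=12: -1+37=36 d=32 *, l++

l=4, r=12, best |Δ|=32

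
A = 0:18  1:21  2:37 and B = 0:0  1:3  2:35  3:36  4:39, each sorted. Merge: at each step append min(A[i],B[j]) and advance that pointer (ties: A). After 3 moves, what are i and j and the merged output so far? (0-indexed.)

i=1, j=2, merged so far=[0, 3, 18]

i=0 j=0: A[i]=18>B[j]=0 take 0, j++
i=0 j=1: A[i]=18>B[j]=3 take 3, j++
i=0 j=2: A[i]=18<=B[j]=35 take 18, i++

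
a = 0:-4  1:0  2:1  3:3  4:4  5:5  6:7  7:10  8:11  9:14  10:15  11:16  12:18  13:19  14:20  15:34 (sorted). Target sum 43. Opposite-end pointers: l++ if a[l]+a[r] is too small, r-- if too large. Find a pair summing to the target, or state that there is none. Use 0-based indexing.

[0,15] -4+34=30 <43 → l++
[1,15] 0+34=34 <43 → l++
[2,15] 1+34=35 <43 → l++
[3,15] 3+34=37 <43 → l++
[4,15] 4+34=38 <43 → l++
[5,15] 5+34=39 <43 → l++
[6,15] 7+34=41 <43 → l++
[7,15] 10+34=44 >43 → r--
[7,14] 10+20=30 <43 → l++
[8,14] 11+20=31 <43 → l++
[9,14] 14+20=34 <43 → l++
[10,14] 15+20=35 <43 → l++
[11,14] 16+20=36 <43 → l++
[12,14] 18+20=38 <43 → l++
[13,14] 19+20=39 <43 → l++

no pair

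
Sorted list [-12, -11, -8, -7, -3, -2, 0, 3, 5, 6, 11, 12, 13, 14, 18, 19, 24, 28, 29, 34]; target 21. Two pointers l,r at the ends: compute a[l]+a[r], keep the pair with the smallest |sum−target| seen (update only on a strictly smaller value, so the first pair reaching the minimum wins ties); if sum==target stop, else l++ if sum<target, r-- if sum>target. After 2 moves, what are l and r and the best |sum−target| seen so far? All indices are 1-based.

[1,20] -12+34=22 d=1 * → r--
[1,19] -12+29=17 d=4 → l++

l=2, r=19, best |Δ|=1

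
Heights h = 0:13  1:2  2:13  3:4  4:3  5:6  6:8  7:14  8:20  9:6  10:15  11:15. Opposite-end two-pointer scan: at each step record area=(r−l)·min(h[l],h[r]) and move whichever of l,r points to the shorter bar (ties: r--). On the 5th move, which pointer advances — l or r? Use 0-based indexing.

l=0 r=11: min(13,15)*11=143 best=143 *, l++
l=1 r=11: min(2,15)*10=20 best=143, l++
l=2 r=11: min(13,15)*9=117 best=143, l++
l=3 r=11: min(4,15)*8=32 best=143, l++
l=4 r=11: min(3,15)*7=21 best=143, l++

l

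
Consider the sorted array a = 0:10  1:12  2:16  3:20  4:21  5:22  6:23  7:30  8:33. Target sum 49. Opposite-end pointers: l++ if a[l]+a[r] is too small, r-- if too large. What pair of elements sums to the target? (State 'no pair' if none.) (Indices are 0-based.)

(16, 33)

[0,8] 10+33=43 <49 → l++
[1,8] 12+33=45 <49 → l++
[2,8] 16+33=49 → found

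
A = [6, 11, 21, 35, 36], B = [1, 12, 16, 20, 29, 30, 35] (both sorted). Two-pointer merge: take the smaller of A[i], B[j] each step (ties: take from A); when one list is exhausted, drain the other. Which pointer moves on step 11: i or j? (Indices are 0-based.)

j

[i=0,j=0] A[i]=6>B[j]=1 take 1 → j++
[i=0,j=1] A[i]=6<=B[j]=12 take 6 → i++
[i=1,j=1] A[i]=11<=B[j]=12 take 11 → i++
[i=2,j=1] A[i]=21>B[j]=12 take 12 → j++
[i=2,j=2] A[i]=21>B[j]=16 take 16 → j++
[i=2,j=3] A[i]=21>B[j]=20 take 20 → j++
[i=2,j=4] A[i]=21<=B[j]=29 take 21 → i++
[i=3,j=4] A[i]=35>B[j]=29 take 29 → j++
[i=3,j=5] A[i]=35>B[j]=30 take 30 → j++
[i=3,j=6] A[i]=35<=B[j]=35 take 35 → i++
[i=4,j=6] A[i]=36>B[j]=35 take 35 → j++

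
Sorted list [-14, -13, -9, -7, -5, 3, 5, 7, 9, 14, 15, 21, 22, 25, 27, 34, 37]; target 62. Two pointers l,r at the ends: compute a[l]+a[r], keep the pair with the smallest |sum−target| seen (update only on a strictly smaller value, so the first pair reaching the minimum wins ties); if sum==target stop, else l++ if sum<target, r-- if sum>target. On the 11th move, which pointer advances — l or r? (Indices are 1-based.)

l=1 r=17: -14+37=23 d=39 *, l++
l=2 r=17: -13+37=24 d=38 *, l++
l=3 r=17: -9+37=28 d=34 *, l++
l=4 r=17: -7+37=30 d=32 *, l++
l=5 r=17: -5+37=32 d=30 *, l++
l=6 r=17: 3+37=40 d=22 *, l++
l=7 r=17: 5+37=42 d=20 *, l++
l=8 r=17: 7+37=44 d=18 *, l++
l=9 r=17: 9+37=46 d=16 *, l++
l=10 r=17: 14+37=51 d=11 *, l++
l=11 r=17: 15+37=52 d=10 *, l++

l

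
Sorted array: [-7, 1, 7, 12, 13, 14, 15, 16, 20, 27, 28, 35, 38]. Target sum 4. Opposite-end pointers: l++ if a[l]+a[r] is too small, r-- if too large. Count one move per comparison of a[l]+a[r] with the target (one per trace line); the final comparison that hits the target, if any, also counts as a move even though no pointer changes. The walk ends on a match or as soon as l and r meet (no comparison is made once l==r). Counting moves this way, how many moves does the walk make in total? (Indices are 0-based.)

l=0 r=12: -7+38=31 >4, r--
l=0 r=11: -7+35=28 >4, r--
l=0 r=10: -7+28=21 >4, r--
l=0 r=9: -7+27=20 >4, r--
l=0 r=8: -7+20=13 >4, r--
l=0 r=7: -7+16=9 >4, r--
l=0 r=6: -7+15=8 >4, r--
l=0 r=5: -7+14=7 >4, r--
l=0 r=4: -7+13=6 >4, r--
l=0 r=3: -7+12=5 >4, r--
l=0 r=2: -7+7=0 <4, l++
l=1 r=2: 1+7=8 >4, r--

12 moves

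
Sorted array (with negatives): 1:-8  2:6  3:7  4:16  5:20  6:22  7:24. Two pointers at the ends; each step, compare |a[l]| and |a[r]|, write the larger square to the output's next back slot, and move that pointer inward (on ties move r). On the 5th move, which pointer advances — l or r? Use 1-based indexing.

l=1 r=7: |-8|<=|24| out[7]=576, r--
l=1 r=6: |-8|<=|22| out[6]=484, r--
l=1 r=5: |-8|<=|20| out[5]=400, r--
l=1 r=4: |-8|<=|16| out[4]=256, r--
l=1 r=3: |-8|>|7| out[3]=64, l++

l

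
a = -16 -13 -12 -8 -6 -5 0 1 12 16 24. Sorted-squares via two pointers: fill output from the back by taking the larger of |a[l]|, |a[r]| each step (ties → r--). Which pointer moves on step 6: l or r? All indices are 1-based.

l

l=1 r=11: |-16|<=|24| out[11]=576, r--
l=1 r=10: |-16|<=|16| out[10]=256, r--
l=1 r=9: |-16|>|12| out[9]=256, l++
l=2 r=9: |-13|>|12| out[8]=169, l++
l=3 r=9: |-12|<=|12| out[7]=144, r--
l=3 r=8: |-12|>|1| out[6]=144, l++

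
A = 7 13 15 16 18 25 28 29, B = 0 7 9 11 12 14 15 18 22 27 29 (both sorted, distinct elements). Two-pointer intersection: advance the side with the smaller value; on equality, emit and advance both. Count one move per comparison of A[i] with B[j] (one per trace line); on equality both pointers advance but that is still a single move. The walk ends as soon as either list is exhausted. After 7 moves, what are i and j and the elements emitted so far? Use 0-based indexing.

i=2, j=6, emitted=[7]

[i=0,j=0] 7>0 → j++
[i=0,j=1] 7==7 emit → i++,j++
[i=1,j=2] 13>9 → j++
[i=1,j=3] 13>11 → j++
[i=1,j=4] 13>12 → j++
[i=1,j=5] 13<14 → i++
[i=2,j=5] 15>14 → j++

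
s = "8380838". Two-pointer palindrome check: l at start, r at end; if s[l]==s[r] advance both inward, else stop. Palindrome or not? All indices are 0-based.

palindrome

[0,6] '8'=='8' → l++,r--
[1,5] '3'=='3' → l++,r--
[2,4] '8'=='8' → l++,r--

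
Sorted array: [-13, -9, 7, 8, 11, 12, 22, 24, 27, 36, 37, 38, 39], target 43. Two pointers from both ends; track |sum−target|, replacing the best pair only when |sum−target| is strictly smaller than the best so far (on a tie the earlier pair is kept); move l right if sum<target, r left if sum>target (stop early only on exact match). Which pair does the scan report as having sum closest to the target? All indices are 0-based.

pair (7, 36) with sum 43 (|Δ|=0)

[0,12] -13+39=26 d=17 * → l++
[1,12] -9+39=30 d=13 * → l++
[2,12] 7+39=46 d=3 * → r--
[2,11] 7+38=45 d=2 * → r--
[2,10] 7+37=44 d=1 * → r--
[2,9] 7+36=43 d=0 * → stop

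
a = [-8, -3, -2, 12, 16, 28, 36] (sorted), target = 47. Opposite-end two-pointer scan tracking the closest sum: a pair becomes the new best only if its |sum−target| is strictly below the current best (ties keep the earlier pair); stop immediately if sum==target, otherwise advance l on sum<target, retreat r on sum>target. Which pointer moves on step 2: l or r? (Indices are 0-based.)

l

l=0 r=6: -8+36=28 d=19 *, l++
l=1 r=6: -3+36=33 d=14 *, l++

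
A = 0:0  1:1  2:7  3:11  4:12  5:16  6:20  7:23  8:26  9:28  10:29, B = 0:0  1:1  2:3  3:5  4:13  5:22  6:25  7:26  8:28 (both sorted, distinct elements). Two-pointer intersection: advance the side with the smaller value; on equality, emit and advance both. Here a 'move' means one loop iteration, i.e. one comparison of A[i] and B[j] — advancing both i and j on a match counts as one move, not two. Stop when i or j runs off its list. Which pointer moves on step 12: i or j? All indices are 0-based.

i

[i=0,j=0] 0==0 emit → i++,j++
[i=1,j=1] 1==1 emit → i++,j++
[i=2,j=2] 7>3 → j++
[i=2,j=3] 7>5 → j++
[i=2,j=4] 7<13 → i++
[i=3,j=4] 11<13 → i++
[i=4,j=4] 12<13 → i++
[i=5,j=4] 16>13 → j++
[i=5,j=5] 16<22 → i++
[i=6,j=5] 20<22 → i++
[i=7,j=5] 23>22 → j++
[i=7,j=6] 23<25 → i++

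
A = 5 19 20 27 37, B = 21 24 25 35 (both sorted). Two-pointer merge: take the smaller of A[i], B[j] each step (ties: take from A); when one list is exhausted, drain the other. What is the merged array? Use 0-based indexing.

[5, 19, 20, 21, 24, 25, 27, 35, 37]

i=0 j=0: A[i]=5<=B[j]=21 take 5, i++
i=1 j=0: A[i]=19<=B[j]=21 take 19, i++
i=2 j=0: A[i]=20<=B[j]=21 take 20, i++
i=3 j=0: A[i]=27>B[j]=21 take 21, j++
i=3 j=1: A[i]=27>B[j]=24 take 24, j++
i=3 j=2: A[i]=27>B[j]=25 take 25, j++
i=3 j=3: A[i]=27<=B[j]=35 take 27, i++
i=4 j=3: A[i]=37>B[j]=35 take 35, j++
i=4 j=4: B done, take A[i]=37, i++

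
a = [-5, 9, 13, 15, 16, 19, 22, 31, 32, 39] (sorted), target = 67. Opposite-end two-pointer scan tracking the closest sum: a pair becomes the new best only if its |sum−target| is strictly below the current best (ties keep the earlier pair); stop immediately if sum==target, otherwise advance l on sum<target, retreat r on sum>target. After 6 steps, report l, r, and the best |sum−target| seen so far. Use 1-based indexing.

l=1 r=10: -5+39=34 d=33 *, l++
l=2 r=10: 9+39=48 d=19 *, l++
l=3 r=10: 13+39=52 d=15 *, l++
l=4 r=10: 15+39=54 d=13 *, l++
l=5 r=10: 16+39=55 d=12 *, l++
l=6 r=10: 19+39=58 d=9 *, l++

l=7, r=10, best |Δ|=9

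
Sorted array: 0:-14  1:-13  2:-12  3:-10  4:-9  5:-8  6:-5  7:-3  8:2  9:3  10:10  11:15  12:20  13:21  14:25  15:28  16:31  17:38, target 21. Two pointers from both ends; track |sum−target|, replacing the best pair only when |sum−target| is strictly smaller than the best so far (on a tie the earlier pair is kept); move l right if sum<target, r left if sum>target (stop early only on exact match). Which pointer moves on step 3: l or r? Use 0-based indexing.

l=0 r=17: -14+38=24 d=3 *, r--
l=0 r=16: -14+31=17 d=4, l++
l=1 r=16: -13+31=18 d=3, l++

l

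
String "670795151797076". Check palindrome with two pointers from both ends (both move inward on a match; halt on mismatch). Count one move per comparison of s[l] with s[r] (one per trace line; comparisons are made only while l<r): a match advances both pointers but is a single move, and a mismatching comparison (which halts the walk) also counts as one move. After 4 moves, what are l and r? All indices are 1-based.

l=5, r=11

l=1 r=15: '6'=='6', l++,r--
l=2 r=14: '7'=='7', l++,r--
l=3 r=13: '0'=='0', l++,r--
l=4 r=12: '7'=='7', l++,r--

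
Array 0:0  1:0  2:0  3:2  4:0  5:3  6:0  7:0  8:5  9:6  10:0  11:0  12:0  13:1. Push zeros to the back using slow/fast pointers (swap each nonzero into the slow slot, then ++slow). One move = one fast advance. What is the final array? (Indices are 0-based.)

slow=0 fast=0: a[fast]=0, fast++
slow=0 fast=1: a[fast]=0, fast++
slow=0 fast=2: a[fast]=0, fast++
slow=0 fast=3: a[fast]=2≠0 swap→a[0]=2, slow++,fast++
slow=1 fast=4: a[fast]=0, fast++
slow=1 fast=5: a[fast]=3≠0 swap→a[1]=3, slow++,fast++
slow=2 fast=6: a[fast]=0, fast++
slow=2 fast=7: a[fast]=0, fast++
slow=2 fast=8: a[fast]=5≠0 swap→a[2]=5, slow++,fast++
slow=3 fast=9: a[fast]=6≠0 swap→a[3]=6, slow++,fast++
slow=4 fast=10: a[fast]=0, fast++
slow=4 fast=11: a[fast]=0, fast++
slow=4 fast=12: a[fast]=0, fast++
slow=4 fast=13: a[fast]=1≠0 swap→a[4]=1, slow++,fast++

[2, 3, 5, 6, 1, 0, 0, 0, 0, 0, 0, 0, 0, 0]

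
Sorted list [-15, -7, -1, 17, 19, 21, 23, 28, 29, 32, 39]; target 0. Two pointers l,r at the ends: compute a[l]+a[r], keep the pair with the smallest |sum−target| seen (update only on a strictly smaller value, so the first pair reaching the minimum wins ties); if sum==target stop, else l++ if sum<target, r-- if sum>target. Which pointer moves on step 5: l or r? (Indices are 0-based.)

l=0 r=10: -15+39=24 d=24 *, r--
l=0 r=9: -15+32=17 d=17 *, r--
l=0 r=8: -15+29=14 d=14 *, r--
l=0 r=7: -15+28=13 d=13 *, r--
l=0 r=6: -15+23=8 d=8 *, r--

r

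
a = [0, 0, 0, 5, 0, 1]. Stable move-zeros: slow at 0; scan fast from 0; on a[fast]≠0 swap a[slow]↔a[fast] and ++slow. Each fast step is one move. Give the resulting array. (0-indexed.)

[5, 1, 0, 0, 0, 0]

slow=0 fast=0: a[fast]=0, fast++
slow=0 fast=1: a[fast]=0, fast++
slow=0 fast=2: a[fast]=0, fast++
slow=0 fast=3: a[fast]=5≠0 swap→a[0]=5, slow++,fast++
slow=1 fast=4: a[fast]=0, fast++
slow=1 fast=5: a[fast]=1≠0 swap→a[1]=1, slow++,fast++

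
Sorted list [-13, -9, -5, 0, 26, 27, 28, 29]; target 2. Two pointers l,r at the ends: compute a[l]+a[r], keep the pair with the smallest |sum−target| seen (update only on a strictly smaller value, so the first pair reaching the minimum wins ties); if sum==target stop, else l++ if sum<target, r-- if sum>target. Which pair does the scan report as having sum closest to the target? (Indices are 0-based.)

pair (-5, 0) with sum -5 (|Δ|=7)

[0,7] -13+29=16 d=14 * → r--
[0,6] -13+28=15 d=13 * → r--
[0,5] -13+27=14 d=12 * → r--
[0,4] -13+26=13 d=11 * → r--
[0,3] -13+0=-13 d=15 → l++
[1,3] -9+0=-9 d=11 → l++
[2,3] -5+0=-5 d=7 * → l++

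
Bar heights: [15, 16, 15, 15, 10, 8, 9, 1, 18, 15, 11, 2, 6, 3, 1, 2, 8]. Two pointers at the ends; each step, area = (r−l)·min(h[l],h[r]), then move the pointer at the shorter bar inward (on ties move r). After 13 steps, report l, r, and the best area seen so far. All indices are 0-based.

l=0 r=16: min(15,8)*16=128 best=128 *, r--
l=0 r=15: min(15,2)*15=30 best=128, r--
l=0 r=14: min(15,1)*14=14 best=128, r--
l=0 r=13: min(15,3)*13=39 best=128, r--
l=0 r=12: min(15,6)*12=72 best=128, r--
l=0 r=11: min(15,2)*11=22 best=128, r--
l=0 r=10: min(15,11)*10=110 best=128, r--
l=0 r=9: min(15,15)*9=135 best=135 *, r--
l=0 r=8: min(15,18)*8=120 best=135, l++
l=1 r=8: min(16,18)*7=112 best=135, l++
l=2 r=8: min(15,18)*6=90 best=135, l++
l=3 r=8: min(15,18)*5=75 best=135, l++
l=4 r=8: min(10,18)*4=40 best=135, l++

l=5, r=8, best area=135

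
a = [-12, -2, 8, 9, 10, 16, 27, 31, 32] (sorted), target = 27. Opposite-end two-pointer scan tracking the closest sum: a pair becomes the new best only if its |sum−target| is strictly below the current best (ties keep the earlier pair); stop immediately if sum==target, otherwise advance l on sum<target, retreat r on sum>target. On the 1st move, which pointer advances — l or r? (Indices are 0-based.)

[0,8] -12+32=20 d=7 * → l++

l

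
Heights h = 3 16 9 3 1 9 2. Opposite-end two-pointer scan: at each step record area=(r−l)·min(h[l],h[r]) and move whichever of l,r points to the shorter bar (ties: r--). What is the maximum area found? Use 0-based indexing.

[0,6] min(3,2)*6=12 best=12 * → r--
[0,5] min(3,9)*5=15 best=15 * → l++
[1,5] min(16,9)*4=36 best=36 * → r--
[1,4] min(16,1)*3=3 best=36 → r--
[1,3] min(16,3)*2=6 best=36 → r--
[1,2] min(16,9)*1=9 best=36 → r--

max area = 36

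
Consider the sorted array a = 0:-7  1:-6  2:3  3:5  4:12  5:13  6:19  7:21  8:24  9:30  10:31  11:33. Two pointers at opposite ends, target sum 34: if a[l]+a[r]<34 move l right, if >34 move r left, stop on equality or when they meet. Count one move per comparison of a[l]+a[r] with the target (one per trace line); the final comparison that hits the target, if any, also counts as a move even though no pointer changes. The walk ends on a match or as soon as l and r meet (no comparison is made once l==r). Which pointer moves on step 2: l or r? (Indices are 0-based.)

l

[0,11] -7+33=26 <34 → l++
[1,11] -6+33=27 <34 → l++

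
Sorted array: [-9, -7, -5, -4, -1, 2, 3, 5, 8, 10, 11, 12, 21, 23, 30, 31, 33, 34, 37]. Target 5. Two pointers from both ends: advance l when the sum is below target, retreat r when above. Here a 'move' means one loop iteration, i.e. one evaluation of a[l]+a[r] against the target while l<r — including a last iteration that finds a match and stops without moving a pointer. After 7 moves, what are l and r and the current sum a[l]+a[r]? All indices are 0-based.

[0,18] -9+37=28 >5 → r--
[0,17] -9+34=25 >5 → r--
[0,16] -9+33=24 >5 → r--
[0,15] -9+31=22 >5 → r--
[0,14] -9+30=21 >5 → r--
[0,13] -9+23=14 >5 → r--
[0,12] -9+21=12 >5 → r--

l=0, r=11, sum=3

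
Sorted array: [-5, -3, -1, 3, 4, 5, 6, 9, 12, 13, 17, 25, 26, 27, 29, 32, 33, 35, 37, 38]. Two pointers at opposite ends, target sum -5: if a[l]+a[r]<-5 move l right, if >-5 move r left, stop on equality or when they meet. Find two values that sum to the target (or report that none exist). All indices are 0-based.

no pair

l=0 r=19: -5+38=33 >-5, r--
l=0 r=18: -5+37=32 >-5, r--
l=0 r=17: -5+35=30 >-5, r--
l=0 r=16: -5+33=28 >-5, r--
l=0 r=15: -5+32=27 >-5, r--
l=0 r=14: -5+29=24 >-5, r--
l=0 r=13: -5+27=22 >-5, r--
l=0 r=12: -5+26=21 >-5, r--
l=0 r=11: -5+25=20 >-5, r--
l=0 r=10: -5+17=12 >-5, r--
l=0 r=9: -5+13=8 >-5, r--
l=0 r=8: -5+12=7 >-5, r--
l=0 r=7: -5+9=4 >-5, r--
l=0 r=6: -5+6=1 >-5, r--
l=0 r=5: -5+5=0 >-5, r--
l=0 r=4: -5+4=-1 >-5, r--
l=0 r=3: -5+3=-2 >-5, r--
l=0 r=2: -5+-1=-6 <-5, l++
l=1 r=2: -3+-1=-4 >-5, r--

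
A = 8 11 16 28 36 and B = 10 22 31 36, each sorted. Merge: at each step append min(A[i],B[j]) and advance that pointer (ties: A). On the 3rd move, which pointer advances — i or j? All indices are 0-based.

i=0 j=0: A[i]=8<=B[j]=10 take 8, i++
i=1 j=0: A[i]=11>B[j]=10 take 10, j++
i=1 j=1: A[i]=11<=B[j]=22 take 11, i++

i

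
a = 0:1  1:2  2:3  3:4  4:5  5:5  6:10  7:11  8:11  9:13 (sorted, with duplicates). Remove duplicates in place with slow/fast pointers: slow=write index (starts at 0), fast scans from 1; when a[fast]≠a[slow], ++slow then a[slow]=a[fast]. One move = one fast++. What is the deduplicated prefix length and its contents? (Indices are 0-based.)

length 8; prefix = [1, 2, 3, 4, 5, 10, 11, 13]

slow=0 fast=1: a[fast]=2≠a[slow]=1 write a[1]=2, slow++,fast++
slow=1 fast=2: a[fast]=3≠a[slow]=2 write a[2]=3, slow++,fast++
slow=2 fast=3: a[fast]=4≠a[slow]=3 write a[3]=4, slow++,fast++
slow=3 fast=4: a[fast]=5≠a[slow]=4 write a[4]=5, slow++,fast++
slow=4 fast=5: a[fast]=5=a[slow] dup, fast++
slow=4 fast=6: a[fast]=10≠a[slow]=5 write a[5]=10, slow++,fast++
slow=5 fast=7: a[fast]=11≠a[slow]=10 write a[6]=11, slow++,fast++
slow=6 fast=8: a[fast]=11=a[slow] dup, fast++
slow=6 fast=9: a[fast]=13≠a[slow]=11 write a[7]=13, slow++,fast++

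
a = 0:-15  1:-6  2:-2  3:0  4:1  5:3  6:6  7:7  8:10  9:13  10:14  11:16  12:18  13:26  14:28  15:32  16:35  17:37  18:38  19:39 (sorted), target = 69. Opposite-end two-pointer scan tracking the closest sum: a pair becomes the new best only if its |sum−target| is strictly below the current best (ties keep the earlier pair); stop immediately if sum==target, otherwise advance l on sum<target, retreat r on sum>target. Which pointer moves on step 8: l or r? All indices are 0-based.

l

[0,19] -15+39=24 d=45 * → l++
[1,19] -6+39=33 d=36 * → l++
[2,19] -2+39=37 d=32 * → l++
[3,19] 0+39=39 d=30 * → l++
[4,19] 1+39=40 d=29 * → l++
[5,19] 3+39=42 d=27 * → l++
[6,19] 6+39=45 d=24 * → l++
[7,19] 7+39=46 d=23 * → l++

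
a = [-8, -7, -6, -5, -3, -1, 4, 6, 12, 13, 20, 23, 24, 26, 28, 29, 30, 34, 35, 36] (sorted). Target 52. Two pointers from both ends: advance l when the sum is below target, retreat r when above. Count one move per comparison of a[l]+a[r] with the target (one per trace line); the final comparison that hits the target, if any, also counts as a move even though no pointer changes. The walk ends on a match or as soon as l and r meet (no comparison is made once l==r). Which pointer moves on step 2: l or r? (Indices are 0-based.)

l

l=0 r=19: -8+36=28 <52, l++
l=1 r=19: -7+36=29 <52, l++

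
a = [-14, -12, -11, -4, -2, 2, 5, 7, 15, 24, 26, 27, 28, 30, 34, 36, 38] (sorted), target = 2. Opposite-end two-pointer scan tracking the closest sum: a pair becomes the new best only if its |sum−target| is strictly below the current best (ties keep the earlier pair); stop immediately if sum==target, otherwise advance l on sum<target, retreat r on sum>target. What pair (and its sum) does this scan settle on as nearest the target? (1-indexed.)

l=1 r=17: -14+38=24 d=22 *, r--
l=1 r=16: -14+36=22 d=20 *, r--
l=1 r=15: -14+34=20 d=18 *, r--
l=1 r=14: -14+30=16 d=14 *, r--
l=1 r=13: -14+28=14 d=12 *, r--
l=1 r=12: -14+27=13 d=11 *, r--
l=1 r=11: -14+26=12 d=10 *, r--
l=1 r=10: -14+24=10 d=8 *, r--
l=1 r=9: -14+15=1 d=1 *, l++
l=2 r=9: -12+15=3 d=1, r--
l=2 r=8: -12+7=-5 d=7, l++
l=3 r=8: -11+7=-4 d=6, l++
l=4 r=8: -4+7=3 d=1, r--
l=4 r=7: -4+5=1 d=1, l++
l=5 r=7: -2+5=3 d=1, r--
l=5 r=6: -2+2=0 d=2, l++

pair (-14, 15) with sum 1 (|Δ|=1)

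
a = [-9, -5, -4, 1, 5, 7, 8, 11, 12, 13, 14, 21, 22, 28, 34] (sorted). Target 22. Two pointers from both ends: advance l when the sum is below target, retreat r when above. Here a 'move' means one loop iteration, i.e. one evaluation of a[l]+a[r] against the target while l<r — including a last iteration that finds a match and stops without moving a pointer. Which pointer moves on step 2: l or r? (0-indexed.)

l=0 r=14: -9+34=25 >22, r--
l=0 r=13: -9+28=19 <22, l++

l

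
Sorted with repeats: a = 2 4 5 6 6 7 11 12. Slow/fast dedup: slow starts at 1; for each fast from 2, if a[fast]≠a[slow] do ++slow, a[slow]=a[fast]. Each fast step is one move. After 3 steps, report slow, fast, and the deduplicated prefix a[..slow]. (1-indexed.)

slow=1 fast=2: a[fast]=4≠a[slow]=2 write a[2]=4, slow++,fast++
slow=2 fast=3: a[fast]=5≠a[slow]=4 write a[3]=5, slow++,fast++
slow=3 fast=4: a[fast]=6≠a[slow]=5 write a[4]=6, slow++,fast++

slow=4, fast=5, prefix=[2, 4, 5, 6]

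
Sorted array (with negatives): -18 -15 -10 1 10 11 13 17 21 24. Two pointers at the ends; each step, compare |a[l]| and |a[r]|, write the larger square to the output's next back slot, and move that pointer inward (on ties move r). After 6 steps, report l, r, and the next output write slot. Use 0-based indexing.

[0,9] |-18|<=|24| out[9]=576 → r--
[0,8] |-18|<=|21| out[8]=441 → r--
[0,7] |-18|>|17| out[7]=324 → l++
[1,7] |-15|<=|17| out[6]=289 → r--
[1,6] |-15|>|13| out[5]=225 → l++
[2,6] |-10|<=|13| out[4]=169 → r--

l=2, r=5, next write slot=3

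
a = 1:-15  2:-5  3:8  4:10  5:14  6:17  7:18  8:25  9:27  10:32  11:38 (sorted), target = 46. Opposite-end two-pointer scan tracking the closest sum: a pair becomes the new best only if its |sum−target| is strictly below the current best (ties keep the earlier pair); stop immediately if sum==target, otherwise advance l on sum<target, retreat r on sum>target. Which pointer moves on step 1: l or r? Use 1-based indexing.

l=1 r=11: -15+38=23 d=23 *, l++

l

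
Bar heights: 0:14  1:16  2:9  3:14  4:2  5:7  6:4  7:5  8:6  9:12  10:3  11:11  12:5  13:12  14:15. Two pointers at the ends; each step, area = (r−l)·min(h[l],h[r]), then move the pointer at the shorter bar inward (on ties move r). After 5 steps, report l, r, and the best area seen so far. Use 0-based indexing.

[0,14] min(14,15)*14=196 best=196 * → l++
[1,14] min(16,15)*13=195 best=196 → r--
[1,13] min(16,12)*12=144 best=196 → r--
[1,12] min(16,5)*11=55 best=196 → r--
[1,11] min(16,11)*10=110 best=196 → r--

l=1, r=10, best area=196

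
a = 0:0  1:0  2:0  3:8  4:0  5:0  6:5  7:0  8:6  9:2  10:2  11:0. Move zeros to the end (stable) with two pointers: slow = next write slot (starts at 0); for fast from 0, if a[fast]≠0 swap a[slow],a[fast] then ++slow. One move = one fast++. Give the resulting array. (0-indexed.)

[8, 5, 6, 2, 2, 0, 0, 0, 0, 0, 0, 0]

(s=0,f=0) a[fast]=0 → fast++
(s=0,f=1) a[fast]=0 → fast++
(s=0,f=2) a[fast]=0 → fast++
(s=0,f=3) a[fast]=8≠0 swap→a[0]=8 → slow++,fast++
(s=1,f=4) a[fast]=0 → fast++
(s=1,f=5) a[fast]=0 → fast++
(s=1,f=6) a[fast]=5≠0 swap→a[1]=5 → slow++,fast++
(s=2,f=7) a[fast]=0 → fast++
(s=2,f=8) a[fast]=6≠0 swap→a[2]=6 → slow++,fast++
(s=3,f=9) a[fast]=2≠0 swap→a[3]=2 → slow++,fast++
(s=4,f=10) a[fast]=2≠0 swap→a[4]=2 → slow++,fast++
(s=5,f=11) a[fast]=0 → fast++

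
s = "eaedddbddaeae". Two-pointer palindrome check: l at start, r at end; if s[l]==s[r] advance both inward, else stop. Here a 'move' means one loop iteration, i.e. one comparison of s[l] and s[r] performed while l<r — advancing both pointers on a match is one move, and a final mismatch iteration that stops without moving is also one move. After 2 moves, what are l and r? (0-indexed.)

l=2, r=10

[0,12] 'e'=='e' → l++,r--
[1,11] 'a'=='a' → l++,r--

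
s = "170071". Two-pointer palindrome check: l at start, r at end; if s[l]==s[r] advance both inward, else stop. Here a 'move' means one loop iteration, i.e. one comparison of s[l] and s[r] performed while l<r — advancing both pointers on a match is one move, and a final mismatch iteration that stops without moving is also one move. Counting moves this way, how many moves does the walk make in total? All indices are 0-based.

l=0 r=5: '1'=='1', l++,r--
l=1 r=4: '7'=='7', l++,r--
l=2 r=3: '0'=='0', l++,r--

3 moves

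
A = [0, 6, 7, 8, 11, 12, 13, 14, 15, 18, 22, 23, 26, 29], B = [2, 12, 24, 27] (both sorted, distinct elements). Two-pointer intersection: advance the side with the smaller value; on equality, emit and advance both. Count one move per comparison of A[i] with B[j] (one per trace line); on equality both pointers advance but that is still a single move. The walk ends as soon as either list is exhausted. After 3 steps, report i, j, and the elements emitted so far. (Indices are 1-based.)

i=3, j=2, emitted=[]

[i=1,j=1] 0<2 → i++
[i=2,j=1] 6>2 → j++
[i=2,j=2] 6<12 → i++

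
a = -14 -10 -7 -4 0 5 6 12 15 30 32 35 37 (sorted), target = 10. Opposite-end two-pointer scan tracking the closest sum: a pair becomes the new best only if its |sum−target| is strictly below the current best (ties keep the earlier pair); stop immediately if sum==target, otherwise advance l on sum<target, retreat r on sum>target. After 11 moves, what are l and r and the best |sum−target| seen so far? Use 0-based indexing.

l=5, r=6, best |Δ|=1

l=0 r=12: -14+37=23 d=13 *, r--
l=0 r=11: -14+35=21 d=11 *, r--
l=0 r=10: -14+32=18 d=8 *, r--
l=0 r=9: -14+30=16 d=6 *, r--
l=0 r=8: -14+15=1 d=9, l++
l=1 r=8: -10+15=5 d=5 *, l++
l=2 r=8: -7+15=8 d=2 *, l++
l=3 r=8: -4+15=11 d=1 *, r--
l=3 r=7: -4+12=8 d=2, l++
l=4 r=7: 0+12=12 d=2, r--
l=4 r=6: 0+6=6 d=4, l++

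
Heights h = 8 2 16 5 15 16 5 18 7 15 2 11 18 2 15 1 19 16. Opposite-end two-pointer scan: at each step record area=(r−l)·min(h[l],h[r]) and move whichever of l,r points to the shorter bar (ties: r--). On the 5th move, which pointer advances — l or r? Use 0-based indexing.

l

l=0 r=17: min(8,16)*17=136 best=136 *, l++
l=1 r=17: min(2,16)*16=32 best=136, l++
l=2 r=17: min(16,16)*15=240 best=240 *, r--
l=2 r=16: min(16,19)*14=224 best=240, l++
l=3 r=16: min(5,19)*13=65 best=240, l++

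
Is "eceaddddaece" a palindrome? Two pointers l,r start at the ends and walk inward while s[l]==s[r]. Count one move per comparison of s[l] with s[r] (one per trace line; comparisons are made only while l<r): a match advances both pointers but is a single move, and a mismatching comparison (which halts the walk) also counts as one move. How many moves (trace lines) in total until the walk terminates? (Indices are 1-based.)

6 moves

l=1 r=12: 'e'=='e', l++,r--
l=2 r=11: 'c'=='c', l++,r--
l=3 r=10: 'e'=='e', l++,r--
l=4 r=9: 'a'=='a', l++,r--
l=5 r=8: 'd'=='d', l++,r--
l=6 r=7: 'd'=='d', l++,r--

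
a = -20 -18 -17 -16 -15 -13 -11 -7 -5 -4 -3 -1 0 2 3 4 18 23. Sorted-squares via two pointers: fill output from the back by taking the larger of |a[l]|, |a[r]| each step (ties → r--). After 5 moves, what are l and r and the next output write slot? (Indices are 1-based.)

l=4, r=16, next write slot=13

[1,18] |-20|<=|23| out[18]=529 → r--
[1,17] |-20|>|18| out[17]=400 → l++
[2,17] |-18|<=|18| out[16]=324 → r--
[2,16] |-18|>|4| out[15]=324 → l++
[3,16] |-17|>|4| out[14]=289 → l++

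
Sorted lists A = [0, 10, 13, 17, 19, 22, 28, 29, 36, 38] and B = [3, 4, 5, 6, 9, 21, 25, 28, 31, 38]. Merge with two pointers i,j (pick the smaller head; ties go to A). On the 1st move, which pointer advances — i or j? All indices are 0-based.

i=0 j=0: A[i]=0<=B[j]=3 take 0, i++

i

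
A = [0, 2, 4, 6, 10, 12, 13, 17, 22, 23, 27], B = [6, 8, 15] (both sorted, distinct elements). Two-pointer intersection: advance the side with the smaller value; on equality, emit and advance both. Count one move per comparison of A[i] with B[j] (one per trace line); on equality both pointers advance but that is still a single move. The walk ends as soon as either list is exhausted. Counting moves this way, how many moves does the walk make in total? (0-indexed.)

9 moves

[i=0,j=0] 0<6 → i++
[i=1,j=0] 2<6 → i++
[i=2,j=0] 4<6 → i++
[i=3,j=0] 6==6 emit → i++,j++
[i=4,j=1] 10>8 → j++
[i=4,j=2] 10<15 → i++
[i=5,j=2] 12<15 → i++
[i=6,j=2] 13<15 → i++
[i=7,j=2] 17>15 → j++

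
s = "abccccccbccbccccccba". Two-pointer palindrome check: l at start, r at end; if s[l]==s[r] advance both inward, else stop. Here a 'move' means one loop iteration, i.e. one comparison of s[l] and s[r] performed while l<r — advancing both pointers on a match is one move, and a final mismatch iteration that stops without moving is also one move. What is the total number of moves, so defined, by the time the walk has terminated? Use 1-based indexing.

l=1 r=20: 'a'=='a', l++,r--
l=2 r=19: 'b'=='b', l++,r--
l=3 r=18: 'c'=='c', l++,r--
l=4 r=17: 'c'=='c', l++,r--
l=5 r=16: 'c'=='c', l++,r--
l=6 r=15: 'c'=='c', l++,r--
l=7 r=14: 'c'=='c', l++,r--
l=8 r=13: 'c'=='c', l++,r--
l=9 r=12: 'b'=='b', l++,r--
l=10 r=11: 'c'=='c', l++,r--

10 moves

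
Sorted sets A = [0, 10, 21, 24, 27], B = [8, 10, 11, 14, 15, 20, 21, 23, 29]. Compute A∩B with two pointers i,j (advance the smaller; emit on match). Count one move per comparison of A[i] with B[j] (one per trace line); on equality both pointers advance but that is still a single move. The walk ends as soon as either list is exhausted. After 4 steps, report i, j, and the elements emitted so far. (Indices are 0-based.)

[i=0,j=0] 0<8 → i++
[i=1,j=0] 10>8 → j++
[i=1,j=1] 10==10 emit → i++,j++
[i=2,j=2] 21>11 → j++

i=2, j=3, emitted=[10]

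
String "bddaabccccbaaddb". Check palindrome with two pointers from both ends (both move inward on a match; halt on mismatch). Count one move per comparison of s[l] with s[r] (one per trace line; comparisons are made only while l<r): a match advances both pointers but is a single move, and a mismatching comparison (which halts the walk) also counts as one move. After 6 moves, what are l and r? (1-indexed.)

l=1 r=16: 'b'=='b', l++,r--
l=2 r=15: 'd'=='d', l++,r--
l=3 r=14: 'd'=='d', l++,r--
l=4 r=13: 'a'=='a', l++,r--
l=5 r=12: 'a'=='a', l++,r--
l=6 r=11: 'b'=='b', l++,r--

l=7, r=10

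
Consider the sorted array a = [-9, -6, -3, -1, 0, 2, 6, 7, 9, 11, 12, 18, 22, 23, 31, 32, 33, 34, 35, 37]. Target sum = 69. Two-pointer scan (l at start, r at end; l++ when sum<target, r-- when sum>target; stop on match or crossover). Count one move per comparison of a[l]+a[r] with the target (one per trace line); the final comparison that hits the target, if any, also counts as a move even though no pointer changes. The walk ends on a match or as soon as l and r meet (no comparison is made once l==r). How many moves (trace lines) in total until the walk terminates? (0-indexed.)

16 moves

l=0 r=19: -9+37=28 <69, l++
l=1 r=19: -6+37=31 <69, l++
l=2 r=19: -3+37=34 <69, l++
l=3 r=19: -1+37=36 <69, l++
l=4 r=19: 0+37=37 <69, l++
l=5 r=19: 2+37=39 <69, l++
l=6 r=19: 6+37=43 <69, l++
l=7 r=19: 7+37=44 <69, l++
l=8 r=19: 9+37=46 <69, l++
l=9 r=19: 11+37=48 <69, l++
l=10 r=19: 12+37=49 <69, l++
l=11 r=19: 18+37=55 <69, l++
l=12 r=19: 22+37=59 <69, l++
l=13 r=19: 23+37=60 <69, l++
l=14 r=19: 31+37=68 <69, l++
l=15 r=19: 32+37=69, found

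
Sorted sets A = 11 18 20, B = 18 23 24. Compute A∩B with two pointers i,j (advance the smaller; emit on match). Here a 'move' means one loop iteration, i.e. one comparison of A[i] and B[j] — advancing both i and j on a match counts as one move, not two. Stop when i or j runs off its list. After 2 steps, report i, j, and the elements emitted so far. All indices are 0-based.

i=0 j=0: 11<18, i++
i=1 j=0: 18==18 emit, i++,j++

i=2, j=1, emitted=[18]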